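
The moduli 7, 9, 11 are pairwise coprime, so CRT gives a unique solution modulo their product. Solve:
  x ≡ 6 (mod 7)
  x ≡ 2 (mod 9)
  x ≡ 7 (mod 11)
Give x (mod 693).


Moduli 7, 9, 11 are pairwise coprime; by CRT there is a unique solution modulo M = 7 · 9 · 11 = 693.
Solve pairwise, accumulating the modulus:
  Start with x ≡ 6 (mod 7).
  Combine with x ≡ 2 (mod 9): since gcd(7, 9) = 1, we get a unique residue mod 63.
    Write x = 6 + 7·t and substitute into x ≡ 2 (mod 9): 7·t ≡ 2 − 6 = -4 (mod 9).
    Reduce coefficients mod 9: 7·t ≡ 5 (mod 9).
    The inverse of 7 mod 9 is 4 (since 7·4 = 28 = 3·9 + 1), so t ≡ 4·5 = 20 ≡ 2 (mod 9).
    Then x = 6 + 7·2 = 20, valid modulo lcm(7, 9) = 63: x ≡ 20 (mod 63).
  Combine with x ≡ 7 (mod 11): since gcd(63, 11) = 1, we get a unique residue mod 693.
    Write x = 20 + 63·t and substitute into x ≡ 7 (mod 11): 63·t ≡ 7 − 20 = -13 (mod 11).
    Reduce coefficients mod 11: 8·t ≡ 9 (mod 11).
    The inverse of 8 mod 11 is 7 (since 8·7 = 56 = 5·11 + 1), so t ≡ 7·9 = 63 ≡ 8 (mod 11).
    Then x = 20 + 63·8 = 524, valid modulo lcm(63, 11) = 693: x ≡ 524 (mod 693).
Verify: 524 mod 7 = 6 ✓, 524 mod 9 = 2 ✓, 524 mod 11 = 7 ✓.

x ≡ 524 (mod 693).


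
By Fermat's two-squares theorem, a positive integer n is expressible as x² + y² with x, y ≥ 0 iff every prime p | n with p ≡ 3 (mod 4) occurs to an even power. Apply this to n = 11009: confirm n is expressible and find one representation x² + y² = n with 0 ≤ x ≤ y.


Step 1: Factor n = 11009 = 101 · 109.
Step 2: Check the mod-4 condition on each prime factor: 101 ≡ 1 (mod 4), exponent 1; 109 ≡ 1 (mod 4), exponent 1.
All primes ≡ 3 (mod 4) appear to even exponent (or don't appear), so by the two-squares theorem n IS expressible as a sum of two squares.
Step 3: Build a representation. Here n = 101 · 109 is a product of primes ≡ 1 (mod 4). Each prime p ≡ 1 (mod 4) is itself a sum of two squares; find a² by testing p − a² for a perfect square:
  101: 101 − 1² = 100 = 10² ⇒ 101 = 1² + 10².
  109: 109 − 1² = 108, 109 − 2² = 105, 109 − 3² = 100 = 10² ⇒ 109 = 3² + 10².
  Combine using the Brahmagupta–Fibonacci identity (a² + b²)(c² + d²) = (ac − bd)² + (ad + bc)² = (ac + bd)² + (ad − bc)²:
  101 · 109 = 11009: from (1² + 10²)(3² + 10²), take (1·3 − 10·10, 1·10 + 10·3) = (3 − 100, 10 + 30) = (-97, 40); dropping signs (only squares matter) gives (97, 40); check 97² + 40² = 9409 + 1600 = 11009 ✓.
Step 4: Order so x ≤ y and verify: 40² + 97² = 1600 + 9409 = 11009 = n. ✓

n = 11009 = 40² + 97² (one valid representation with x ≤ y).


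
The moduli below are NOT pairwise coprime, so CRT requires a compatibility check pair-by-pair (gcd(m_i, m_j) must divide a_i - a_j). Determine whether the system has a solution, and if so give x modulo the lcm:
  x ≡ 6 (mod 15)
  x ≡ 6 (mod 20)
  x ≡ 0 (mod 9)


Moduli 15, 20, 9 are not pairwise coprime, so CRT works modulo lcm(m_i) when all pairwise compatibility conditions hold.
Pairwise compatibility: gcd(m_i, m_j) must divide a_i - a_j for every pair.
Merge one congruence at a time:
  Start: x ≡ 6 (mod 15).
  Combine with x ≡ 6 (mod 20): gcd(15, 20) = 5; 6 - 6 = 0, which IS divisible by 5, so compatible.
    Write x = 6 + 15·t and substitute into x ≡ 6 (mod 20): 15·t ≡ 6 − 6 = 0 (mod 20).
    Divide the congruence (and modulus) by g = 5: 3·t ≡ 0 (mod 4).
    The inverse of 3 mod 4 is 3 (since 3·3 = 9 = 2·4 + 1), so t ≡ 3·0 = 0 ≡ 0 (mod 4).
    Then x = 6 + 15·0 = 6, valid modulo lcm(15, 20) = 60: x ≡ 6 (mod 60).
  Combine with x ≡ 0 (mod 9): gcd(60, 9) = 3; 0 - 6 = -6, which IS divisible by 3, so compatible.
    Write x = 6 + 60·t and substitute into x ≡ 0 (mod 9): 60·t ≡ 0 − 6 = -6 (mod 9).
    Divide the congruence (and modulus) by g = 3: 20·t ≡ -2 (mod 3).
    Reduce coefficients mod 3: 2·t ≡ 1 (mod 3).
    The inverse of 2 mod 3 is 2 (since 2·2 = 4 = 1·3 + 1), so t ≡ 2·1 = 2 ≡ 2 (mod 3).
    Then x = 6 + 60·2 = 126, valid modulo lcm(60, 9) = 180: x ≡ 126 (mod 180).
Verify: 126 mod 15 = 6, 126 mod 20 = 6, 126 mod 9 = 0.

x ≡ 126 (mod 180).


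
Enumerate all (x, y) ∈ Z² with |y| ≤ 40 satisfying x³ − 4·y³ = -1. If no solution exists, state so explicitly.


The equation is x³ - 4y³ = -1. For fixed y, x³ = 4·y³ − 1, so a solution requires the RHS to be a perfect cube.
Strategy: iterate y from -40 to 40, compute RHS = 4·y³ − 1, and check whether it is a (positive or negative) perfect cube.
Check small values of y:
  y = 0: RHS = -1 = (-1)³ ⇒ x = -1 works.
  y = 1: RHS = 3 is not a perfect cube.
  y = -1: RHS = -5 is not a perfect cube.
  y = 2: RHS = 31 is not a perfect cube.
  y = -2: RHS = -33 is not a perfect cube.
  y = 3: RHS = 107 is not a perfect cube.
  y = -3: RHS = -109 is not a perfect cube.
Continuing the search up to |y| = 40 finds no further solutions beyond those listed.
Collected solutions: (-1, 0).

Solutions (with |y| ≤ 40): (-1, 0).


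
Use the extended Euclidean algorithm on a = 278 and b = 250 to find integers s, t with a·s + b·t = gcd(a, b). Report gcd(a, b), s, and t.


Euclidean algorithm on (278, 250) — divide until remainder is 0:
  278 = 1 · 250 + 28
  250 = 8 · 28 + 26
  28 = 1 · 26 + 2
  26 = 13 · 2 + 0
gcd(278, 250) = 2.
Track Bezout coefficients alongside the remainders: start with r₀ = 278 = a·1 + b·0 (s = 1, t = 0) and r₁ = 250 = a·0 + b·1 (s = 0, t = 1); each new remainder r_{k+1} = r_{k-1} − q_k·r_k inherits s_{k+1} = s_{k-1} − q_k·s_k, t_{k+1} = t_{k-1} − q_k·t_k, so r_k = a·s_k + b·t_k at every step:
  q = 1: r = 28, s = 1 − 1·0 = 1, t = 0 − 1·1 = -1  (check: 278·1 + 250·(-1) = 28)
  q = 8: r = 26, s = 0 − 8·1 = -8, t = 1 − 8·(-1) = 9  (check: 278·(-8) + 250·9 = 26)
  q = 1: r = 2, s = 1 − 1·(-8) = 9, t = -1 − 1·9 = -10  (check: 278·9 + 250·(-10) = 2)
The row with r = 2 (the gcd) gives the Bezout coefficients s = 9, t = -10.
Result: 278 · (9) + 250 · (-10) = 2.

gcd(278, 250) = 2; s = 9, t = -10 (check: 278·9 + 250·(-10) = 2).


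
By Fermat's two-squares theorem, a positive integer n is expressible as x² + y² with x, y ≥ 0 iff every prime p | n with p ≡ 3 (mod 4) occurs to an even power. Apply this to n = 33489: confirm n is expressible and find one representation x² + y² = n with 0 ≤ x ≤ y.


Step 1: Factor n = 33489 = 3^2 · 61^2.
Step 2: Check the mod-4 condition on each prime factor: 3 ≡ 3 (mod 4), exponent 2 (must be even); 61 ≡ 1 (mod 4), exponent 2.
All primes ≡ 3 (mod 4) appear to even exponent (or don't appear), so by the two-squares theorem n IS expressible as a sum of two squares.
Step 3: Build a representation. Group n = k² · m with k = 3 and m = 61 · 61 = 3721 (a product of primes ≡ 1 (mod 4)); a representation of m scales to one of n via (k·x)² + (k·y)² = k²(x² + y²). Each prime p ≡ 1 (mod 4) is itself a sum of two squares; find a² by testing p − a² for a perfect square:
  61: 61 − 1² = 60, 61 − 2² = 57, 61 − 3² = 52, 61 − 4² = 45, 61 − 5² = 36 = 6² ⇒ 61 = 5² + 6².
  Combine using the Brahmagupta–Fibonacci identity (a² + b²)(c² + d²) = (ac − bd)² + (ad + bc)² = (ac + bd)² + (ad − bc)²:
  61 · 61 = 3721: from (5² + 6²)(5² + 6²), take (5·5 − 6·6, 5·6 + 6·5) = (25 − 36, 30 + 30) = (-11, 60); dropping signs (only squares matter) gives (11, 60); check 11² + 60² = 121 + 3600 = 3721 ✓.
  Scale by k = 3: (3·11, 3·60) = (33, 180).
Step 4: Order so x ≤ y and verify: 33² + 180² = 1089 + 32400 = 33489 = n. ✓

n = 33489 = 33² + 180² (one valid representation with x ≤ y).


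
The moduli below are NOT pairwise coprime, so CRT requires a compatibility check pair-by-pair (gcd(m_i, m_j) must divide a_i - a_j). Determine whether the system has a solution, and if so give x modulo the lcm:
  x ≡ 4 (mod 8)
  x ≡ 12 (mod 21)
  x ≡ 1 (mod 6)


Moduli 8, 21, 6 are not pairwise coprime, so CRT works modulo lcm(m_i) when all pairwise compatibility conditions hold.
Pairwise compatibility: gcd(m_i, m_j) must divide a_i - a_j for every pair.
Merge one congruence at a time:
  Start: x ≡ 4 (mod 8).
  Combine with x ≡ 12 (mod 21): gcd(8, 21) = 1; 12 - 4 = 8, which IS divisible by 1, so compatible.
    Write x = 4 + 8·t and substitute into x ≡ 12 (mod 21): 8·t ≡ 12 − 4 = 8 (mod 21).
    The inverse of 8 mod 21 is 8 (since 8·8 = 64 = 3·21 + 1), so t ≡ 8·8 = 64 ≡ 1 (mod 21).
    Then x = 4 + 8·1 = 12, valid modulo lcm(8, 21) = 168: x ≡ 12 (mod 168).
  Combine with x ≡ 1 (mod 6): gcd(168, 6) = 6, and 1 - 12 = -11 is NOT divisible by 6.
    ⇒ system is inconsistent (no integer solution).

No solution (the system is inconsistent).


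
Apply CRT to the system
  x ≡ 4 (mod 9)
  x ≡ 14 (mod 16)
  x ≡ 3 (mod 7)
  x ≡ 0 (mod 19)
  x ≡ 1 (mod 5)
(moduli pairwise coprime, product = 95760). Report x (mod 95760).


Product of moduli M = 9 · 16 · 7 · 19 · 5 = 95760.
Merge one congruence at a time:
  Start: x ≡ 4 (mod 9).
  Combine with x ≡ 14 (mod 16); new modulus lcm = 144.
    Write x = 4 + 9·t and substitute into x ≡ 14 (mod 16): 9·t ≡ 14 − 4 = 10 (mod 16).
    The inverse of 9 mod 16 is 9 (since 9·9 = 81 = 5·16 + 1), so t ≡ 9·10 = 90 ≡ 10 (mod 16).
    Then x = 4 + 9·10 = 94, valid modulo lcm(9, 16) = 144: x ≡ 94 (mod 144).
  Combine with x ≡ 3 (mod 7); new modulus lcm = 1008.
    Write x = 94 + 144·t and substitute into x ≡ 3 (mod 7): 144·t ≡ 3 − 94 = -91 (mod 7).
    Reduce coefficients mod 7: 4·t ≡ 0 (mod 7).
    The inverse of 4 mod 7 is 2 (since 4·2 = 8 = 1·7 + 1), so t ≡ 2·0 = 0 ≡ 0 (mod 7).
    Then x = 94 + 144·0 = 94, valid modulo lcm(144, 7) = 1008: x ≡ 94 (mod 1008).
  Combine with x ≡ 0 (mod 19); new modulus lcm = 19152.
    Write x = 94 + 1008·t and substitute into x ≡ 0 (mod 19): 1008·t ≡ 0 − 94 = -94 (mod 19).
    Reduce coefficients mod 19: 1·t ≡ 1 (mod 19).
    So t ≡ 1 (mod 19).
    Then x = 94 + 1008·1 = 1102, valid modulo lcm(1008, 19) = 19152: x ≡ 1102 (mod 19152).
  Combine with x ≡ 1 (mod 5); new modulus lcm = 95760.
    Write x = 1102 + 19152·t and substitute into x ≡ 1 (mod 5): 19152·t ≡ 1 − 1102 = -1101 (mod 5).
    Reduce coefficients mod 5: 2·t ≡ 4 (mod 5).
    The inverse of 2 mod 5 is 3 (since 2·3 = 6 = 1·5 + 1), so t ≡ 3·4 = 12 ≡ 2 (mod 5).
    Then x = 1102 + 19152·2 = 39406, valid modulo lcm(19152, 5) = 95760: x ≡ 39406 (mod 95760).
Verify against each original: 39406 mod 9 = 4, 39406 mod 16 = 14, 39406 mod 7 = 3, 39406 mod 19 = 0, 39406 mod 5 = 1.

x ≡ 39406 (mod 95760).


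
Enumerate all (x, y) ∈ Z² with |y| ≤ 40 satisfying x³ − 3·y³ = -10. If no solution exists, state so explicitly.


The equation is x³ - 3y³ = -10. For fixed y, x³ = 3·y³ − 10, so a solution requires the RHS to be a perfect cube.
Strategy: iterate y from -40 to 40, compute RHS = 3·y³ − 10, and check whether it is a (positive or negative) perfect cube.
Check small values of y:
  y = 0: RHS = -10 is not a perfect cube.
  y = 1: RHS = -7 is not a perfect cube.
  y = -1: RHS = -13 is not a perfect cube.
  y = 2: RHS = 14 is not a perfect cube.
  y = -2: RHS = -34 is not a perfect cube.
  y = 3: RHS = 71 is not a perfect cube.
  y = -3: RHS = -91 is not a perfect cube.
Continuing, at y = -9: RHS = -2197 = (-13)³ ⇒ x = -13 works.
Searching the remaining y in |y| ≤ 40 finds no further solutions.
Collected solutions: (-13, -9).

Solutions (with |y| ≤ 40): (-13, -9).


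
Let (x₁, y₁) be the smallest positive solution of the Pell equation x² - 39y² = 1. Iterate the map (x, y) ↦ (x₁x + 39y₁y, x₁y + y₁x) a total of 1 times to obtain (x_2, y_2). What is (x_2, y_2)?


Step 1: Find the fundamental solution (x₁, y₁) of x² - 39y² = 1.
  Expand √39 as a continued fraction. a₀ = ⌊√39⌋ = 6; iterate m_{k+1} = d_k·a_k − m_k, d_{k+1} = (39 − m_{k+1}²)/d_k, a_{k+1} = ⌊(a₀ + m_{k+1})/d_{k+1}⌋ (starting m₀ = 0, d₀ = 1), with convergents p_k = a_k·p_{k-1} + p_{k-2}, q_k = a_k·q_{k-1} + q_{k-2} (p₋₁ = 1, q₋₁ = 0):
  k = 0: a₀ = 6; p₀/q₀ = 6/1; p₀² − 39·q₀² = 36 − 39 = -3.
  k = 1: m = 6, d = 3, a = ⌊(6 + 6)/3⌋ = 4; p/q = (4·6 + 1)/(4·1 + 0) = 25/4; p² − 39·q² = 625 − 624 = 1.
  The first convergent with p² − 39·q² = 1 gives the fundamental solution (x₁, y₁) = (25, 4).
Step 2: Apply the recurrence (x_{n+1}, y_{n+1}) = (x₁x_n + 39y₁y_n, x₁y_n + y₁x_n) repeatedly.
  From (x_1, y_1) = (25, 4): x_2 = 25·25 + 39·4·4 = 1249; y_2 = 25·4 + 4·25 = 200.
Step 3: Verify x_2² - 39·y_2² = 1560001 - 1560000 = 1 (should be 1). ✓

(x_1, y_1) = (25, 4); (x_2, y_2) = (1249, 200).


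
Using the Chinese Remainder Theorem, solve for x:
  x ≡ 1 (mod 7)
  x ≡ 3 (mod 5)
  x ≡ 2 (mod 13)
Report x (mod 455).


Moduli 7, 5, 13 are pairwise coprime; by CRT there is a unique solution modulo M = 7 · 5 · 13 = 455.
Solve pairwise, accumulating the modulus:
  Start with x ≡ 1 (mod 7).
  Combine with x ≡ 3 (mod 5): since gcd(7, 5) = 1, we get a unique residue mod 35.
    Write x = 1 + 7·t and substitute into x ≡ 3 (mod 5): 7·t ≡ 3 − 1 = 2 (mod 5).
    Reduce coefficients mod 5: 2·t ≡ 2 (mod 5).
    The inverse of 2 mod 5 is 3 (since 2·3 = 6 = 1·5 + 1), so t ≡ 3·2 = 6 ≡ 1 (mod 5).
    Then x = 1 + 7·1 = 8, valid modulo lcm(7, 5) = 35: x ≡ 8 (mod 35).
  Combine with x ≡ 2 (mod 13): since gcd(35, 13) = 1, we get a unique residue mod 455.
    Write x = 8 + 35·t and substitute into x ≡ 2 (mod 13): 35·t ≡ 2 − 8 = -6 (mod 13).
    Reduce coefficients mod 13: 9·t ≡ 7 (mod 13).
    The inverse of 9 mod 13 is 3 (since 9·3 = 27 = 2·13 + 1), so t ≡ 3·7 = 21 ≡ 8 (mod 13).
    Then x = 8 + 35·8 = 288, valid modulo lcm(35, 13) = 455: x ≡ 288 (mod 455).
Verify: 288 mod 7 = 1 ✓, 288 mod 5 = 3 ✓, 288 mod 13 = 2 ✓.

x ≡ 288 (mod 455).


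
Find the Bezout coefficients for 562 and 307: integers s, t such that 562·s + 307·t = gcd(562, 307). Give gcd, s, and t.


Euclidean algorithm on (562, 307) — divide until remainder is 0:
  562 = 1 · 307 + 255
  307 = 1 · 255 + 52
  255 = 4 · 52 + 47
  52 = 1 · 47 + 5
  47 = 9 · 5 + 2
  5 = 2 · 2 + 1
  2 = 2 · 1 + 0
gcd(562, 307) = 1.
Track Bezout coefficients alongside the remainders: start with r₀ = 562 = a·1 + b·0 (s = 1, t = 0) and r₁ = 307 = a·0 + b·1 (s = 0, t = 1); each new remainder r_{k+1} = r_{k-1} − q_k·r_k inherits s_{k+1} = s_{k-1} − q_k·s_k, t_{k+1} = t_{k-1} − q_k·t_k, so r_k = a·s_k + b·t_k at every step:
  q = 1: r = 255, s = 1 − 1·0 = 1, t = 0 − 1·1 = -1  (check: 562·1 + 307·(-1) = 255)
  q = 1: r = 52, s = 0 − 1·1 = -1, t = 1 − 1·(-1) = 2  (check: 562·(-1) + 307·2 = 52)
  q = 4: r = 47, s = 1 − 4·(-1) = 5, t = -1 − 4·2 = -9  (check: 562·5 + 307·(-9) = 47)
  q = 1: r = 5, s = -1 − 1·5 = -6, t = 2 − 1·(-9) = 11  (check: 562·(-6) + 307·11 = 5)
  q = 9: r = 2, s = 5 − 9·(-6) = 59, t = -9 − 9·11 = -108  (check: 562·59 + 307·(-108) = 2)
  q = 2: r = 1, s = -6 − 2·59 = -124, t = 11 − 2·(-108) = 227  (check: 562·(-124) + 307·227 = 1)
The row with r = 1 (the gcd) gives the Bezout coefficients s = -124, t = 227.
Result: 562 · (-124) + 307 · (227) = 1.

gcd(562, 307) = 1; s = -124, t = 227 (check: 562·(-124) + 307·227 = 1).


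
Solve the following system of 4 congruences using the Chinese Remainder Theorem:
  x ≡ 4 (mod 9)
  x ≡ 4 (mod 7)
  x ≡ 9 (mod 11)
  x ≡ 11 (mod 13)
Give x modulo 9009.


Product of moduli M = 9 · 7 · 11 · 13 = 9009.
Merge one congruence at a time:
  Start: x ≡ 4 (mod 9).
  Combine with x ≡ 4 (mod 7); new modulus lcm = 63.
    Write x = 4 + 9·t and substitute into x ≡ 4 (mod 7): 9·t ≡ 4 − 4 = 0 (mod 7).
    Reduce coefficients mod 7: 2·t ≡ 0 (mod 7).
    The inverse of 2 mod 7 is 4 (since 2·4 = 8 = 1·7 + 1), so t ≡ 4·0 = 0 ≡ 0 (mod 7).
    Then x = 4 + 9·0 = 4, valid modulo lcm(9, 7) = 63: x ≡ 4 (mod 63).
  Combine with x ≡ 9 (mod 11); new modulus lcm = 693.
    Write x = 4 + 63·t and substitute into x ≡ 9 (mod 11): 63·t ≡ 9 − 4 = 5 (mod 11).
    Reduce coefficients mod 11: 8·t ≡ 5 (mod 11).
    The inverse of 8 mod 11 is 7 (since 8·7 = 56 = 5·11 + 1), so t ≡ 7·5 = 35 ≡ 2 (mod 11).
    Then x = 4 + 63·2 = 130, valid modulo lcm(63, 11) = 693: x ≡ 130 (mod 693).
  Combine with x ≡ 11 (mod 13); new modulus lcm = 9009.
    Write x = 130 + 693·t and substitute into x ≡ 11 (mod 13): 693·t ≡ 11 − 130 = -119 (mod 13).
    Reduce coefficients mod 13: 4·t ≡ 11 (mod 13).
    The inverse of 4 mod 13 is 10 (since 4·10 = 40 = 3·13 + 1), so t ≡ 10·11 = 110 ≡ 6 (mod 13).
    Then x = 130 + 693·6 = 4288, valid modulo lcm(693, 13) = 9009: x ≡ 4288 (mod 9009).
Verify against each original: 4288 mod 9 = 4, 4288 mod 7 = 4, 4288 mod 11 = 9, 4288 mod 13 = 11.

x ≡ 4288 (mod 9009).


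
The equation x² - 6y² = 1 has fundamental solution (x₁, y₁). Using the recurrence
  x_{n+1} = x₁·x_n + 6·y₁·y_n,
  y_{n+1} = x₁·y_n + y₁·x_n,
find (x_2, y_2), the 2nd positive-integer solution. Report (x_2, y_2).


Step 1: Find the fundamental solution (x₁, y₁) of x² - 6y² = 1.
  Expand √6 as a continued fraction. a₀ = ⌊√6⌋ = 2; iterate m_{k+1} = d_k·a_k − m_k, d_{k+1} = (6 − m_{k+1}²)/d_k, a_{k+1} = ⌊(a₀ + m_{k+1})/d_{k+1}⌋ (starting m₀ = 0, d₀ = 1), with convergents p_k = a_k·p_{k-1} + p_{k-2}, q_k = a_k·q_{k-1} + q_{k-2} (p₋₁ = 1, q₋₁ = 0):
  k = 0: a₀ = 2; p₀/q₀ = 2/1; p₀² − 6·q₀² = 4 − 6 = -2.
  k = 1: m = 2, d = 2, a = ⌊(2 + 2)/2⌋ = 2; p/q = (2·2 + 1)/(2·1 + 0) = 5/2; p² − 6·q² = 25 − 24 = 1.
  The first convergent with p² − 6·q² = 1 gives the fundamental solution (x₁, y₁) = (5, 2).
Step 2: Apply the recurrence (x_{n+1}, y_{n+1}) = (x₁x_n + 6y₁y_n, x₁y_n + y₁x_n) repeatedly.
  From (x_1, y_1) = (5, 2): x_2 = 5·5 + 6·2·2 = 49; y_2 = 5·2 + 2·5 = 20.
Step 3: Verify x_2² - 6·y_2² = 2401 - 2400 = 1 (should be 1). ✓

(x_1, y_1) = (5, 2); (x_2, y_2) = (49, 20).


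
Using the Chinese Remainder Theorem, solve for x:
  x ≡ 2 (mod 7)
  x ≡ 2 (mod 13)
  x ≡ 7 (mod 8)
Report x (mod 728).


Moduli 7, 13, 8 are pairwise coprime; by CRT there is a unique solution modulo M = 7 · 13 · 8 = 728.
Solve pairwise, accumulating the modulus:
  Start with x ≡ 2 (mod 7).
  Combine with x ≡ 2 (mod 13): since gcd(7, 13) = 1, we get a unique residue mod 91.
    Write x = 2 + 7·t and substitute into x ≡ 2 (mod 13): 7·t ≡ 2 − 2 = 0 (mod 13).
    The inverse of 7 mod 13 is 2 (since 7·2 = 14 = 1·13 + 1), so t ≡ 2·0 = 0 ≡ 0 (mod 13).
    Then x = 2 + 7·0 = 2, valid modulo lcm(7, 13) = 91: x ≡ 2 (mod 91).
  Combine with x ≡ 7 (mod 8): since gcd(91, 8) = 1, we get a unique residue mod 728.
    Write x = 2 + 91·t and substitute into x ≡ 7 (mod 8): 91·t ≡ 7 − 2 = 5 (mod 8).
    Reduce coefficients mod 8: 3·t ≡ 5 (mod 8).
    The inverse of 3 mod 8 is 3 (since 3·3 = 9 = 1·8 + 1), so t ≡ 3·5 = 15 ≡ 7 (mod 8).
    Then x = 2 + 91·7 = 639, valid modulo lcm(91, 8) = 728: x ≡ 639 (mod 728).
Verify: 639 mod 7 = 2 ✓, 639 mod 13 = 2 ✓, 639 mod 8 = 7 ✓.

x ≡ 639 (mod 728).


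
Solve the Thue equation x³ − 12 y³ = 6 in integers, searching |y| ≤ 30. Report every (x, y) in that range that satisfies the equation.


The equation is x³ - 12y³ = 6. For fixed y, x³ = 12·y³ + 6, so a solution requires the RHS to be a perfect cube.
Strategy: iterate y from -30 to 30, compute RHS = 12·y³ + 6, and check whether it is a (positive or negative) perfect cube.
Check small values of y:
  y = 0: RHS = 6 is not a perfect cube.
  y = 1: RHS = 18 is not a perfect cube.
  y = -1: RHS = -6 is not a perfect cube.
  y = 2: RHS = 102 is not a perfect cube.
  y = -2: RHS = -90 is not a perfect cube.
  y = 3: RHS = 330 is not a perfect cube.
  y = -3: RHS = -318 is not a perfect cube.
Continuing the search up to |y| = 30 finds no solutions either.
No (x, y) in the scanned range satisfies the equation.

No integer solutions with |y| ≤ 30.


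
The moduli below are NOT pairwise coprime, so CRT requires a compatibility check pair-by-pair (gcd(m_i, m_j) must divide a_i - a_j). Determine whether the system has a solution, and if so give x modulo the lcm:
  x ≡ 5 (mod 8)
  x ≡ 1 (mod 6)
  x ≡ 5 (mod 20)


Moduli 8, 6, 20 are not pairwise coprime, so CRT works modulo lcm(m_i) when all pairwise compatibility conditions hold.
Pairwise compatibility: gcd(m_i, m_j) must divide a_i - a_j for every pair.
Merge one congruence at a time:
  Start: x ≡ 5 (mod 8).
  Combine with x ≡ 1 (mod 6): gcd(8, 6) = 2; 1 - 5 = -4, which IS divisible by 2, so compatible.
    Write x = 5 + 8·t and substitute into x ≡ 1 (mod 6): 8·t ≡ 1 − 5 = -4 (mod 6).
    Divide the congruence (and modulus) by g = 2: 4·t ≡ -2 (mod 3).
    Reduce coefficients mod 3: 1·t ≡ 1 (mod 3).
    So t ≡ 1 (mod 3).
    Then x = 5 + 8·1 = 13, valid modulo lcm(8, 6) = 24: x ≡ 13 (mod 24).
  Combine with x ≡ 5 (mod 20): gcd(24, 20) = 4; 5 - 13 = -8, which IS divisible by 4, so compatible.
    Write x = 13 + 24·t and substitute into x ≡ 5 (mod 20): 24·t ≡ 5 − 13 = -8 (mod 20).
    Divide the congruence (and modulus) by g = 4: 6·t ≡ -2 (mod 5).
    Reduce coefficients mod 5: 1·t ≡ 3 (mod 5).
    So t ≡ 3 (mod 5).
    Then x = 13 + 24·3 = 85, valid modulo lcm(24, 20) = 120: x ≡ 85 (mod 120).
Verify: 85 mod 8 = 5, 85 mod 6 = 1, 85 mod 20 = 5.

x ≡ 85 (mod 120).


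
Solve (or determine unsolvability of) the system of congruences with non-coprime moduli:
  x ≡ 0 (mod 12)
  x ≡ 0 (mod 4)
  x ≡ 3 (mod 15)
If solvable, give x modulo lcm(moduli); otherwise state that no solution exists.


Moduli 12, 4, 15 are not pairwise coprime, so CRT works modulo lcm(m_i) when all pairwise compatibility conditions hold.
Pairwise compatibility: gcd(m_i, m_j) must divide a_i - a_j for every pair.
Merge one congruence at a time:
  Start: x ≡ 0 (mod 12).
  Combine with x ≡ 0 (mod 4): gcd(12, 4) = 4; 0 - 0 = 0, which IS divisible by 4, so compatible.
    Write x = 0 + 12·t and substitute into x ≡ 0 (mod 4): 12·t ≡ 0 − 0 = 0 (mod 4).
    Divide the congruence (and modulus) by g = 4: 3·t ≡ 0 (mod 1).
    Modulo 1 every t works; take t = 0.
    Then x = 0 + 12·0 = 0, valid modulo lcm(12, 4) = 12: x ≡ 0 (mod 12).
  Combine with x ≡ 3 (mod 15): gcd(12, 15) = 3; 3 - 0 = 3, which IS divisible by 3, so compatible.
    Write x = 0 + 12·t and substitute into x ≡ 3 (mod 15): 12·t ≡ 3 − 0 = 3 (mod 15).
    Divide the congruence (and modulus) by g = 3: 4·t ≡ 1 (mod 5).
    The inverse of 4 mod 5 is 4 (since 4·4 = 16 = 3·5 + 1), so t ≡ 4·1 = 4 ≡ 4 (mod 5).
    Then x = 0 + 12·4 = 48, valid modulo lcm(12, 15) = 60: x ≡ 48 (mod 60).
Verify: 48 mod 12 = 0, 48 mod 4 = 0, 48 mod 15 = 3.

x ≡ 48 (mod 60).


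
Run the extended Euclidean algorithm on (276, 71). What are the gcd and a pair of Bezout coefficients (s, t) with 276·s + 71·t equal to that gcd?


Euclidean algorithm on (276, 71) — divide until remainder is 0:
  276 = 3 · 71 + 63
  71 = 1 · 63 + 8
  63 = 7 · 8 + 7
  8 = 1 · 7 + 1
  7 = 7 · 1 + 0
gcd(276, 71) = 1.
Track Bezout coefficients alongside the remainders: start with r₀ = 276 = a·1 + b·0 (s = 1, t = 0) and r₁ = 71 = a·0 + b·1 (s = 0, t = 1); each new remainder r_{k+1} = r_{k-1} − q_k·r_k inherits s_{k+1} = s_{k-1} − q_k·s_k, t_{k+1} = t_{k-1} − q_k·t_k, so r_k = a·s_k + b·t_k at every step:
  q = 3: r = 63, s = 1 − 3·0 = 1, t = 0 − 3·1 = -3  (check: 276·1 + 71·(-3) = 63)
  q = 1: r = 8, s = 0 − 1·1 = -1, t = 1 − 1·(-3) = 4  (check: 276·(-1) + 71·4 = 8)
  q = 7: r = 7, s = 1 − 7·(-1) = 8, t = -3 − 7·4 = -31  (check: 276·8 + 71·(-31) = 7)
  q = 1: r = 1, s = -1 − 1·8 = -9, t = 4 − 1·(-31) = 35  (check: 276·(-9) + 71·35 = 1)
The row with r = 1 (the gcd) gives the Bezout coefficients s = -9, t = 35.
Result: 276 · (-9) + 71 · (35) = 1.

gcd(276, 71) = 1; s = -9, t = 35 (check: 276·(-9) + 71·35 = 1).


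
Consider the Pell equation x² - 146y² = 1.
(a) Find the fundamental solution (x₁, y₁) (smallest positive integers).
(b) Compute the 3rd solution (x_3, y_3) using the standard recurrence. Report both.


Step 1: Find the fundamental solution (x₁, y₁) of x² - 146y² = 1.
  Expand √146 as a continued fraction. a₀ = ⌊√146⌋ = 12; iterate m_{k+1} = d_k·a_k − m_k, d_{k+1} = (146 − m_{k+1}²)/d_k, a_{k+1} = ⌊(a₀ + m_{k+1})/d_{k+1}⌋ (starting m₀ = 0, d₀ = 1), with convergents p_k = a_k·p_{k-1} + p_{k-2}, q_k = a_k·q_{k-1} + q_{k-2} (p₋₁ = 1, q₋₁ = 0):
  k = 0: a₀ = 12; p₀/q₀ = 12/1; p₀² − 146·q₀² = 144 − 146 = -2.
  k = 1: m = 12, d = 2, a = ⌊(12 + 12)/2⌋ = 12; p/q = (12·12 + 1)/(12·1 + 0) = 145/12; p² − 146·q² = 21025 − 21024 = 1.
  The first convergent with p² − 146·q² = 1 gives the fundamental solution (x₁, y₁) = (145, 12).
Step 2: Apply the recurrence (x_{n+1}, y_{n+1}) = (x₁x_n + 146y₁y_n, x₁y_n + y₁x_n) repeatedly.
  From (x_1, y_1) = (145, 12): x_2 = 145·145 + 146·12·12 = 42049; y_2 = 145·12 + 12·145 = 3480.
  From (x_2, y_2) = (42049, 3480): x_3 = 145·42049 + 146·12·3480 = 12194065; y_3 = 145·3480 + 12·42049 = 1009188.
Step 3: Verify x_3² - 146·y_3² = 148695221224225 - 148695221224224 = 1 (should be 1). ✓

(x_1, y_1) = (145, 12); (x_3, y_3) = (12194065, 1009188).


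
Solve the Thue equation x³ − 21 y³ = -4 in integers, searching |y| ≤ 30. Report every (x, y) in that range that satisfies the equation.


The equation is x³ - 21y³ = -4. For fixed y, x³ = 21·y³ − 4, so a solution requires the RHS to be a perfect cube.
Strategy: iterate y from -30 to 30, compute RHS = 21·y³ − 4, and check whether it is a (positive or negative) perfect cube.
Check small values of y:
  y = 0: RHS = -4 is not a perfect cube.
  y = 1: RHS = 17 is not a perfect cube.
  y = -1: RHS = -25 is not a perfect cube.
  y = 2: RHS = 164 is not a perfect cube.
  y = -2: RHS = -172 is not a perfect cube.
  y = 3: RHS = 563 is not a perfect cube.
  y = -3: RHS = -571 is not a perfect cube.
Continuing the search up to |y| = 30 finds no solutions either.
No (x, y) in the scanned range satisfies the equation.

No integer solutions with |y| ≤ 30.


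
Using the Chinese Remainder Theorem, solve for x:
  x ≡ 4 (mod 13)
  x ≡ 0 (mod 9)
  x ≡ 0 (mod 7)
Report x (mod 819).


Moduli 13, 9, 7 are pairwise coprime; by CRT there is a unique solution modulo M = 13 · 9 · 7 = 819.
Solve pairwise, accumulating the modulus:
  Start with x ≡ 4 (mod 13).
  Combine with x ≡ 0 (mod 9): since gcd(13, 9) = 1, we get a unique residue mod 117.
    Write x = 4 + 13·t and substitute into x ≡ 0 (mod 9): 13·t ≡ 0 − 4 = -4 (mod 9).
    Reduce coefficients mod 9: 4·t ≡ 5 (mod 9).
    The inverse of 4 mod 9 is 7 (since 4·7 = 28 = 3·9 + 1), so t ≡ 7·5 = 35 ≡ 8 (mod 9).
    Then x = 4 + 13·8 = 108, valid modulo lcm(13, 9) = 117: x ≡ 108 (mod 117).
  Combine with x ≡ 0 (mod 7): since gcd(117, 7) = 1, we get a unique residue mod 819.
    Write x = 108 + 117·t and substitute into x ≡ 0 (mod 7): 117·t ≡ 0 − 108 = -108 (mod 7).
    Reduce coefficients mod 7: 5·t ≡ 4 (mod 7).
    The inverse of 5 mod 7 is 3 (since 5·3 = 15 = 2·7 + 1), so t ≡ 3·4 = 12 ≡ 5 (mod 7).
    Then x = 108 + 117·5 = 693, valid modulo lcm(117, 7) = 819: x ≡ 693 (mod 819).
Verify: 693 mod 13 = 4 ✓, 693 mod 9 = 0 ✓, 693 mod 7 = 0 ✓.

x ≡ 693 (mod 819).


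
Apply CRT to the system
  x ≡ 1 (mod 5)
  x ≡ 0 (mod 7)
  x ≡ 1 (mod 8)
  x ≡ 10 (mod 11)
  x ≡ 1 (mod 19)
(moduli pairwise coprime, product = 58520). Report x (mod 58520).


Product of moduli M = 5 · 7 · 8 · 11 · 19 = 58520.
Merge one congruence at a time:
  Start: x ≡ 1 (mod 5).
  Combine with x ≡ 0 (mod 7); new modulus lcm = 35.
    Write x = 1 + 5·t and substitute into x ≡ 0 (mod 7): 5·t ≡ 0 − 1 = -1 (mod 7).
    Reduce coefficients mod 7: 5·t ≡ 6 (mod 7).
    The inverse of 5 mod 7 is 3 (since 5·3 = 15 = 2·7 + 1), so t ≡ 3·6 = 18 ≡ 4 (mod 7).
    Then x = 1 + 5·4 = 21, valid modulo lcm(5, 7) = 35: x ≡ 21 (mod 35).
  Combine with x ≡ 1 (mod 8); new modulus lcm = 280.
    Write x = 21 + 35·t and substitute into x ≡ 1 (mod 8): 35·t ≡ 1 − 21 = -20 (mod 8).
    Reduce coefficients mod 8: 3·t ≡ 4 (mod 8).
    The inverse of 3 mod 8 is 3 (since 3·3 = 9 = 1·8 + 1), so t ≡ 3·4 = 12 ≡ 4 (mod 8).
    Then x = 21 + 35·4 = 161, valid modulo lcm(35, 8) = 280: x ≡ 161 (mod 280).
  Combine with x ≡ 10 (mod 11); new modulus lcm = 3080.
    Write x = 161 + 280·t and substitute into x ≡ 10 (mod 11): 280·t ≡ 10 − 161 = -151 (mod 11).
    Reduce coefficients mod 11: 5·t ≡ 3 (mod 11).
    The inverse of 5 mod 11 is 9 (since 5·9 = 45 = 4·11 + 1), so t ≡ 9·3 = 27 ≡ 5 (mod 11).
    Then x = 161 + 280·5 = 1561, valid modulo lcm(280, 11) = 3080: x ≡ 1561 (mod 3080).
  Combine with x ≡ 1 (mod 19); new modulus lcm = 58520.
    Write x = 1561 + 3080·t and substitute into x ≡ 1 (mod 19): 3080·t ≡ 1 − 1561 = -1560 (mod 19).
    Reduce coefficients mod 19: 2·t ≡ 17 (mod 19).
    The inverse of 2 mod 19 is 10 (since 2·10 = 20 = 1·19 + 1), so t ≡ 10·17 = 170 ≡ 18 (mod 19).
    Then x = 1561 + 3080·18 = 57001, valid modulo lcm(3080, 19) = 58520: x ≡ 57001 (mod 58520).
Verify against each original: 57001 mod 5 = 1, 57001 mod 7 = 0, 57001 mod 8 = 1, 57001 mod 11 = 10, 57001 mod 19 = 1.

x ≡ 57001 (mod 58520).


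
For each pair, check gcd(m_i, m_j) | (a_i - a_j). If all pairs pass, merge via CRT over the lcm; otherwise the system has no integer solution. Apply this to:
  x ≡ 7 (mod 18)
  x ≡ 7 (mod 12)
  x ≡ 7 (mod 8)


Moduli 18, 12, 8 are not pairwise coprime, so CRT works modulo lcm(m_i) when all pairwise compatibility conditions hold.
Pairwise compatibility: gcd(m_i, m_j) must divide a_i - a_j for every pair.
Merge one congruence at a time:
  Start: x ≡ 7 (mod 18).
  Combine with x ≡ 7 (mod 12): gcd(18, 12) = 6; 7 - 7 = 0, which IS divisible by 6, so compatible.
    Write x = 7 + 18·t and substitute into x ≡ 7 (mod 12): 18·t ≡ 7 − 7 = 0 (mod 12).
    Divide the congruence (and modulus) by g = 6: 3·t ≡ 0 (mod 2).
    Reduce coefficients mod 2: 1·t ≡ 0 (mod 2).
    So t ≡ 0 (mod 2).
    Then x = 7 + 18·0 = 7, valid modulo lcm(18, 12) = 36: x ≡ 7 (mod 36).
  Combine with x ≡ 7 (mod 8): gcd(36, 8) = 4; 7 - 7 = 0, which IS divisible by 4, so compatible.
    Write x = 7 + 36·t and substitute into x ≡ 7 (mod 8): 36·t ≡ 7 − 7 = 0 (mod 8).
    Divide the congruence (and modulus) by g = 4: 9·t ≡ 0 (mod 2).
    Reduce coefficients mod 2: 1·t ≡ 0 (mod 2).
    So t ≡ 0 (mod 2).
    Then x = 7 + 36·0 = 7, valid modulo lcm(36, 8) = 72: x ≡ 7 (mod 72).
Verify: 7 mod 18 = 7, 7 mod 12 = 7, 7 mod 8 = 7.

x ≡ 7 (mod 72).


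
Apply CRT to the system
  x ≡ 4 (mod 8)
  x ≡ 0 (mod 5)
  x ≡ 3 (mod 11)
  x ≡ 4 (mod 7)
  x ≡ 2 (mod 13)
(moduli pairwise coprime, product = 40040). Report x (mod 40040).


Product of moduli M = 8 · 5 · 11 · 7 · 13 = 40040.
Merge one congruence at a time:
  Start: x ≡ 4 (mod 8).
  Combine with x ≡ 0 (mod 5); new modulus lcm = 40.
    Write x = 4 + 8·t and substitute into x ≡ 0 (mod 5): 8·t ≡ 0 − 4 = -4 (mod 5).
    Reduce coefficients mod 5: 3·t ≡ 1 (mod 5).
    The inverse of 3 mod 5 is 2 (since 3·2 = 6 = 1·5 + 1), so t ≡ 2·1 = 2 ≡ 2 (mod 5).
    Then x = 4 + 8·2 = 20, valid modulo lcm(8, 5) = 40: x ≡ 20 (mod 40).
  Combine with x ≡ 3 (mod 11); new modulus lcm = 440.
    Write x = 20 + 40·t and substitute into x ≡ 3 (mod 11): 40·t ≡ 3 − 20 = -17 (mod 11).
    Reduce coefficients mod 11: 7·t ≡ 5 (mod 11).
    The inverse of 7 mod 11 is 8 (since 7·8 = 56 = 5·11 + 1), so t ≡ 8·5 = 40 ≡ 7 (mod 11).
    Then x = 20 + 40·7 = 300, valid modulo lcm(40, 11) = 440: x ≡ 300 (mod 440).
  Combine with x ≡ 4 (mod 7); new modulus lcm = 3080.
    Write x = 300 + 440·t and substitute into x ≡ 4 (mod 7): 440·t ≡ 4 − 300 = -296 (mod 7).
    Reduce coefficients mod 7: 6·t ≡ 5 (mod 7).
    The inverse of 6 mod 7 is 6 (since 6·6 = 36 = 5·7 + 1), so t ≡ 6·5 = 30 ≡ 2 (mod 7).
    Then x = 300 + 440·2 = 1180, valid modulo lcm(440, 7) = 3080: x ≡ 1180 (mod 3080).
  Combine with x ≡ 2 (mod 13); new modulus lcm = 40040.
    Write x = 1180 + 3080·t and substitute into x ≡ 2 (mod 13): 3080·t ≡ 2 − 1180 = -1178 (mod 13).
    Reduce coefficients mod 13: 12·t ≡ 5 (mod 13).
    The inverse of 12 mod 13 is 12 (since 12·12 = 144 = 11·13 + 1), so t ≡ 12·5 = 60 ≡ 8 (mod 13).
    Then x = 1180 + 3080·8 = 25820, valid modulo lcm(3080, 13) = 40040: x ≡ 25820 (mod 40040).
Verify against each original: 25820 mod 8 = 4, 25820 mod 5 = 0, 25820 mod 11 = 3, 25820 mod 7 = 4, 25820 mod 13 = 2.

x ≡ 25820 (mod 40040).


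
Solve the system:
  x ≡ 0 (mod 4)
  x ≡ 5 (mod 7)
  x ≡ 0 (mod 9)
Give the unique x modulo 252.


Moduli 4, 7, 9 are pairwise coprime; by CRT there is a unique solution modulo M = 4 · 7 · 9 = 252.
Solve pairwise, accumulating the modulus:
  Start with x ≡ 0 (mod 4).
  Combine with x ≡ 5 (mod 7): since gcd(4, 7) = 1, we get a unique residue mod 28.
    Write x = 0 + 4·t and substitute into x ≡ 5 (mod 7): 4·t ≡ 5 − 0 = 5 (mod 7).
    The inverse of 4 mod 7 is 2 (since 4·2 = 8 = 1·7 + 1), so t ≡ 2·5 = 10 ≡ 3 (mod 7).
    Then x = 0 + 4·3 = 12, valid modulo lcm(4, 7) = 28: x ≡ 12 (mod 28).
  Combine with x ≡ 0 (mod 9): since gcd(28, 9) = 1, we get a unique residue mod 252.
    Write x = 12 + 28·t and substitute into x ≡ 0 (mod 9): 28·t ≡ 0 − 12 = -12 (mod 9).
    Reduce coefficients mod 9: 1·t ≡ 6 (mod 9).
    So t ≡ 6 (mod 9).
    Then x = 12 + 28·6 = 180, valid modulo lcm(28, 9) = 252: x ≡ 180 (mod 252).
Verify: 180 mod 4 = 0 ✓, 180 mod 7 = 5 ✓, 180 mod 9 = 0 ✓.

x ≡ 180 (mod 252).


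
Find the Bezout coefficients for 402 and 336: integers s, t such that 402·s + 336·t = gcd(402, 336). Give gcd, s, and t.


Euclidean algorithm on (402, 336) — divide until remainder is 0:
  402 = 1 · 336 + 66
  336 = 5 · 66 + 6
  66 = 11 · 6 + 0
gcd(402, 336) = 6.
Track Bezout coefficients alongside the remainders: start with r₀ = 402 = a·1 + b·0 (s = 1, t = 0) and r₁ = 336 = a·0 + b·1 (s = 0, t = 1); each new remainder r_{k+1} = r_{k-1} − q_k·r_k inherits s_{k+1} = s_{k-1} − q_k·s_k, t_{k+1} = t_{k-1} − q_k·t_k, so r_k = a·s_k + b·t_k at every step:
  q = 1: r = 66, s = 1 − 1·0 = 1, t = 0 − 1·1 = -1  (check: 402·1 + 336·(-1) = 66)
  q = 5: r = 6, s = 0 − 5·1 = -5, t = 1 − 5·(-1) = 6  (check: 402·(-5) + 336·6 = 6)
The row with r = 6 (the gcd) gives the Bezout coefficients s = -5, t = 6.
Result: 402 · (-5) + 336 · (6) = 6.

gcd(402, 336) = 6; s = -5, t = 6 (check: 402·(-5) + 336·6 = 6).


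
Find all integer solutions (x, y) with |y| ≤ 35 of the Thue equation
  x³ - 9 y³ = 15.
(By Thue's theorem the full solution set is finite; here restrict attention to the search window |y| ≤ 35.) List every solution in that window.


The equation is x³ - 9y³ = 15. For fixed y, x³ = 9·y³ + 15, so a solution requires the RHS to be a perfect cube.
Strategy: iterate y from -35 to 35, compute RHS = 9·y³ + 15, and check whether it is a (positive or negative) perfect cube.
Check small values of y:
  y = 0: RHS = 15 is not a perfect cube.
  y = 1: RHS = 24 is not a perfect cube.
  y = -1: RHS = 6 is not a perfect cube.
  y = 2: RHS = 87 is not a perfect cube.
  y = -2: RHS = -57 is not a perfect cube.
  y = 3: RHS = 258 is not a perfect cube.
  y = -3: RHS = -228 is not a perfect cube.
Continuing the search up to |y| = 35 finds no solutions either.
No (x, y) in the scanned range satisfies the equation.

No integer solutions with |y| ≤ 35.


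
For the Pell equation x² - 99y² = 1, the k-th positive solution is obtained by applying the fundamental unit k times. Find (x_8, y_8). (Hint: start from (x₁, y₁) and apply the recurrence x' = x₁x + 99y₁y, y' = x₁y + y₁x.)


Step 1: Find the fundamental solution (x₁, y₁) of x² - 99y² = 1.
  Expand √99 as a continued fraction. a₀ = ⌊√99⌋ = 9; iterate m_{k+1} = d_k·a_k − m_k, d_{k+1} = (99 − m_{k+1}²)/d_k, a_{k+1} = ⌊(a₀ + m_{k+1})/d_{k+1}⌋ (starting m₀ = 0, d₀ = 1), with convergents p_k = a_k·p_{k-1} + p_{k-2}, q_k = a_k·q_{k-1} + q_{k-2} (p₋₁ = 1, q₋₁ = 0):
  k = 0: a₀ = 9; p₀/q₀ = 9/1; p₀² − 99·q₀² = 81 − 99 = -18.
  k = 1: m = 9, d = 18, a = ⌊(9 + 9)/18⌋ = 1; p/q = (1·9 + 1)/(1·1 + 0) = 10/1; p² − 99·q² = 100 − 99 = 1.
  The first convergent with p² − 99·q² = 1 gives the fundamental solution (x₁, y₁) = (10, 1).
Step 2: Apply the recurrence (x_{n+1}, y_{n+1}) = (x₁x_n + 99y₁y_n, x₁y_n + y₁x_n) repeatedly.
  From (x_1, y_1) = (10, 1): x_2 = 10·10 + 99·1·1 = 199; y_2 = 10·1 + 1·10 = 20.
  From (x_2, y_2) = (199, 20): x_3 = 10·199 + 99·1·20 = 3970; y_3 = 10·20 + 1·199 = 399.
  From (x_3, y_3) = (3970, 399): x_4 = 10·3970 + 99·1·399 = 79201; y_4 = 10·399 + 1·3970 = 7960.
  From (x_4, y_4) = (79201, 7960): x_5 = 10·79201 + 99·1·7960 = 1580050; y_5 = 10·7960 + 1·79201 = 158801.
  From (x_5, y_5) = (1580050, 158801): x_6 = 10·1580050 + 99·1·158801 = 31521799; y_6 = 10·158801 + 1·1580050 = 3168060.
  From (x_6, y_6) = (31521799, 3168060): x_7 = 10·31521799 + 99·1·3168060 = 628855930; y_7 = 10·3168060 + 1·31521799 = 63202399.
  From (x_7, y_7) = (628855930, 63202399): x_8 = 10·628855930 + 99·1·63202399 = 12545596801; y_8 = 10·63202399 + 1·628855930 = 1260879920.
Step 3: Verify x_8² - 99·y_8² = 157391999093261433601 - 157391999093261433600 = 1 (should be 1). ✓

(x_1, y_1) = (10, 1); (x_8, y_8) = (12545596801, 1260879920).


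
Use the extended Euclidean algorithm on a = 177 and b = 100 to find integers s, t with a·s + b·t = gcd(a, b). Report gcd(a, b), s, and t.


Euclidean algorithm on (177, 100) — divide until remainder is 0:
  177 = 1 · 100 + 77
  100 = 1 · 77 + 23
  77 = 3 · 23 + 8
  23 = 2 · 8 + 7
  8 = 1 · 7 + 1
  7 = 7 · 1 + 0
gcd(177, 100) = 1.
Track Bezout coefficients alongside the remainders: start with r₀ = 177 = a·1 + b·0 (s = 1, t = 0) and r₁ = 100 = a·0 + b·1 (s = 0, t = 1); each new remainder r_{k+1} = r_{k-1} − q_k·r_k inherits s_{k+1} = s_{k-1} − q_k·s_k, t_{k+1} = t_{k-1} − q_k·t_k, so r_k = a·s_k + b·t_k at every step:
  q = 1: r = 77, s = 1 − 1·0 = 1, t = 0 − 1·1 = -1  (check: 177·1 + 100·(-1) = 77)
  q = 1: r = 23, s = 0 − 1·1 = -1, t = 1 − 1·(-1) = 2  (check: 177·(-1) + 100·2 = 23)
  q = 3: r = 8, s = 1 − 3·(-1) = 4, t = -1 − 3·2 = -7  (check: 177·4 + 100·(-7) = 8)
  q = 2: r = 7, s = -1 − 2·4 = -9, t = 2 − 2·(-7) = 16  (check: 177·(-9) + 100·16 = 7)
  q = 1: r = 1, s = 4 − 1·(-9) = 13, t = -7 − 1·16 = -23  (check: 177·13 + 100·(-23) = 1)
The row with r = 1 (the gcd) gives the Bezout coefficients s = 13, t = -23.
Result: 177 · (13) + 100 · (-23) = 1.

gcd(177, 100) = 1; s = 13, t = -23 (check: 177·13 + 100·(-23) = 1).


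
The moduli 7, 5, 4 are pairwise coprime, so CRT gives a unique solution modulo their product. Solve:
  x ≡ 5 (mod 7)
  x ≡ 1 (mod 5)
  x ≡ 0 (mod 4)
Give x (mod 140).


Moduli 7, 5, 4 are pairwise coprime; by CRT there is a unique solution modulo M = 7 · 5 · 4 = 140.
Solve pairwise, accumulating the modulus:
  Start with x ≡ 5 (mod 7).
  Combine with x ≡ 1 (mod 5): since gcd(7, 5) = 1, we get a unique residue mod 35.
    Write x = 5 + 7·t and substitute into x ≡ 1 (mod 5): 7·t ≡ 1 − 5 = -4 (mod 5).
    Reduce coefficients mod 5: 2·t ≡ 1 (mod 5).
    The inverse of 2 mod 5 is 3 (since 2·3 = 6 = 1·5 + 1), so t ≡ 3·1 = 3 ≡ 3 (mod 5).
    Then x = 5 + 7·3 = 26, valid modulo lcm(7, 5) = 35: x ≡ 26 (mod 35).
  Combine with x ≡ 0 (mod 4): since gcd(35, 4) = 1, we get a unique residue mod 140.
    Write x = 26 + 35·t and substitute into x ≡ 0 (mod 4): 35·t ≡ 0 − 26 = -26 (mod 4).
    Reduce coefficients mod 4: 3·t ≡ 2 (mod 4).
    The inverse of 3 mod 4 is 3 (since 3·3 = 9 = 2·4 + 1), so t ≡ 3·2 = 6 ≡ 2 (mod 4).
    Then x = 26 + 35·2 = 96, valid modulo lcm(35, 4) = 140: x ≡ 96 (mod 140).
Verify: 96 mod 7 = 5 ✓, 96 mod 5 = 1 ✓, 96 mod 4 = 0 ✓.

x ≡ 96 (mod 140).
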